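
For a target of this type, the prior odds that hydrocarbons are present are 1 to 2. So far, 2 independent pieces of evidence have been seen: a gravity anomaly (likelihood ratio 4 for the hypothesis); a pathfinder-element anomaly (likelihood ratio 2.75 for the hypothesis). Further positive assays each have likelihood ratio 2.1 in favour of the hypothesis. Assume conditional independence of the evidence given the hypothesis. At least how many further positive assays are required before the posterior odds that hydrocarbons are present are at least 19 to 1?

Prior odds = 0.5.
Combined Bayes factor of the evidence already in hand = 4 × 2.75 = 11.
Odds after that evidence = 0.5 × 11 = 5.5.
Target odds = 19.
Need 2.1ⁿ ≥ 19 ÷ 5.5 = 38/11.
2.1¹ = 2.1 falls short of 38/11 but 2.1² = 4.41 reaches it, so n = 2.

2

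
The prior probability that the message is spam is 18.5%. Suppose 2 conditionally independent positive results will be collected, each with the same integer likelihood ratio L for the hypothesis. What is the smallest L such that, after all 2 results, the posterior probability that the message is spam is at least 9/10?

Prior odds = 0.185/0.815 = 37/163.
Target odds = 0.9/0.1 = 9.
Need L² ≥ 9 ÷ (37/163) = 1467/37.
6² = 36 < 1467/37 ≤ 49 = 7², so L = 7.

7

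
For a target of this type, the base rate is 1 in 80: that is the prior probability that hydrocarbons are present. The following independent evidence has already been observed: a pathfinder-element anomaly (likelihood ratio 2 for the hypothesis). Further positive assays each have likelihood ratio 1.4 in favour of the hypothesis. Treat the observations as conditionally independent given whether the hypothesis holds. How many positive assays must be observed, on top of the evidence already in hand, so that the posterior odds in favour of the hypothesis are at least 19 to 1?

20

Prior odds = 0.0125/0.9875 = 1/79.
Bayes factor of the evidence already in hand = 2.
Odds after that evidence = (1/79) × 2 = 2/79.
Target odds = 19.
Need 1.4ⁿ ≥ 19 ÷ (2/79) = 750.5.
1.4¹⁹ ≈597.63 falls short of 750.5 but 1.4²⁰ ≈836.683 reaches it, so n = 20.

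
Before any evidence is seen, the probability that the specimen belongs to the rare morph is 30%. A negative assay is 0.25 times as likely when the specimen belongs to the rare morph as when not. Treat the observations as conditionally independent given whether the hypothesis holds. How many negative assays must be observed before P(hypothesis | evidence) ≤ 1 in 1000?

5

Prior odds: 0.3 ÷ 0.7 = 3/7.
Likelihood ratio per negative assay = 0.25.
Target posterior odds = 0.001/0.999 = 1/999.
Need (3/7) × 0.25ⁿ ≤ 1/999, i.e. 0.25ⁿ ≤ 7/2997.
0.25⁴ = 0.00390625 is still above 7/2997 but 0.25⁵ = 1/1024 is at or below it, so n = 5.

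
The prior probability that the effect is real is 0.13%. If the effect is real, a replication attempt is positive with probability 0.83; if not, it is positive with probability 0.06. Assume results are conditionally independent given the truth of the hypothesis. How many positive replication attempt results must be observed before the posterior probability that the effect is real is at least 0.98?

5

Prior odds: 0.0013 ÷ 0.9987 = 13/9987.
Likelihood ratio of a positive = 0.83/0.06 = 83/6.
Target posterior odds = 0.98/0.02 = 49.
Require (83/6)ⁿ ≥ 49 ÷ (13/9987) = 489363/13.
(83/6)⁴ = 47458321/1296 falls short of 489363/13 but (83/6)⁵ ≈506564 reaches it, so n = 5.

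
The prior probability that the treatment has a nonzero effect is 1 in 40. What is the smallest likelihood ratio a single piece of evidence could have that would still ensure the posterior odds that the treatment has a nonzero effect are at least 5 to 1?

195

Prior odds = 0.025/0.975 = 1/39.
Target odds = 5.
Required Bayes factor = 5 ÷ (1/39) = 195.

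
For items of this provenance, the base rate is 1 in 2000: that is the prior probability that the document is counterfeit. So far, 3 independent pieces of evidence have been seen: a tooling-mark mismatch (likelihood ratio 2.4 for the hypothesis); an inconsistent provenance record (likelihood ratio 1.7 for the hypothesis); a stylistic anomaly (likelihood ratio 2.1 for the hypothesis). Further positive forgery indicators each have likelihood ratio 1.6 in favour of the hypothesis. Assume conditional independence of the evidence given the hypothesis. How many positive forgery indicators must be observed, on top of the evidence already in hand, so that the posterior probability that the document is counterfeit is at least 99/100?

Prior odds = 0.0005/0.9995 = 1/1999.
Combined Bayes factor of the evidence already in hand = 2.4 × 1.7 × 2.1 = 8.568.
Odds after that evidence = (1/1999) × 8.568 = 1071/249875.
Target odds = 0.99/0.01 = 99.
Need 1.6ⁿ ≥ 99 ÷ (1071/249875) = 2748625/119.
1.6²¹ ≈19342.8 falls short of 2748625/119 but 1.6²² ≈30948.5 reaches it, so n = 22.

22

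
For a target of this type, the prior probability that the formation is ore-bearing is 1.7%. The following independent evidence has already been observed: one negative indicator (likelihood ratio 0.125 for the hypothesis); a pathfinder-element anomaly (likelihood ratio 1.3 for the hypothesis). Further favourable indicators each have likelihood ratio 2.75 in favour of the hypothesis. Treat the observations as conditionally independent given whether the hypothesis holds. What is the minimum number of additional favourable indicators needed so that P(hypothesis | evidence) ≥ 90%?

Prior odds = 0.017/0.983 = 17/983.
Combined Bayes factor of the evidence already in hand = 0.125 × 1.3 = 0.1625.
Odds after that evidence = (17/983) × 0.1625 = 221/78640.
Target odds = 0.9/0.1 = 9.
Need 2.75ⁿ ≥ 9 ÷ (221/78640) = 707760/221.
2.75⁷ = 19487171/16384 falls short of 707760/221 but 2.75⁸ = 214358881/65536 reaches it, so n = 8.

8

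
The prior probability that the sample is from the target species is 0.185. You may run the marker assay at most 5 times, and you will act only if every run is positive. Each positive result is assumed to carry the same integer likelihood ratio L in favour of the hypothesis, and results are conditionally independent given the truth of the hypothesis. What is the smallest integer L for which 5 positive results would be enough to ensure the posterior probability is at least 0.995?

4

Prior odds = 0.185/0.815 = 37/163.
Target odds = 0.995/0.005 = 199.
Need L⁵ ≥ 199 ÷ (37/163) = 32437/37.
3⁵ = 243 < 32437/37 ≤ 1024 = 4⁵, so L = 4.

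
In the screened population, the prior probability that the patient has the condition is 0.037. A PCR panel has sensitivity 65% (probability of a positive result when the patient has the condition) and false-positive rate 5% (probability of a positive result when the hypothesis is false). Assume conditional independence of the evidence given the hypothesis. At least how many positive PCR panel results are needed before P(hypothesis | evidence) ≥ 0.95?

3

Prior odds: 0.037 ÷ 0.963 = 37/963.
Likelihood ratio of a positive result = 0.65/0.05 = 13.
Target posterior odds = 0.95/0.05 = 19.
Require 13ⁿ ≥ 19 ÷ (37/963) = 18297/37.
13² = 169 falls short of 18297/37 but 13³ = 2197 reaches it, so n = 3.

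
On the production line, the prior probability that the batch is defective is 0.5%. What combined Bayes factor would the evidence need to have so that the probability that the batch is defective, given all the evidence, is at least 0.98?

Prior odds = 0.005/0.995 = 1/199.
Target odds = 0.98/0.02 = 49.
Required Bayes factor = 49 ÷ (1/199) = 9751.

9751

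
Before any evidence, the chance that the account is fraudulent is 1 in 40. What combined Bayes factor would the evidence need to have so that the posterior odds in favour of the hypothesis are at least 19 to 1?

741

Prior odds = 0.025/0.975 = 1/39.
Target odds = 19.
Required Bayes factor = 19 ÷ (1/39) = 741.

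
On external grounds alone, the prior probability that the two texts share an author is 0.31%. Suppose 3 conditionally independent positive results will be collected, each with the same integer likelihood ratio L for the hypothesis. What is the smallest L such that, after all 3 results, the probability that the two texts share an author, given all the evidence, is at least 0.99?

Prior odds = 0.0031/0.9969 = 31/9969.
Target odds = 0.99/0.01 = 99.
Need L³ ≥ 99 ÷ (31/9969) = 986931/31.
31³ = 29791 < 986931/31 ≤ 32768 = 32³, so L = 32.

32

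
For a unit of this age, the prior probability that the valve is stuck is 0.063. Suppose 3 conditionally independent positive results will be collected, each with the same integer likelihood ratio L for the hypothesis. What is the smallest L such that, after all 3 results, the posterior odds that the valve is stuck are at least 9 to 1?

Prior odds = 0.063/0.937 = 63/937.
Target odds = 9.
Need L³ ≥ 9 ÷ (63/937) = 937/7.
5³ = 125 < 937/7 ≤ 216 = 6³, so L = 6.

6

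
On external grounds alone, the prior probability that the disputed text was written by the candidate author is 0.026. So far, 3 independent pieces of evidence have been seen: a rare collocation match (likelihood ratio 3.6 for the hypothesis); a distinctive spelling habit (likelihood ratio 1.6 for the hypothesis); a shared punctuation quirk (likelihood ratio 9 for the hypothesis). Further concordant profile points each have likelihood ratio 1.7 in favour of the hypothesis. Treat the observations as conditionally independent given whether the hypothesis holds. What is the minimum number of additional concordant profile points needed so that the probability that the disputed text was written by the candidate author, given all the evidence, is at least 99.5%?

Prior odds = 0.026/0.974 = 13/487.
Combined Bayes factor of the evidence already in hand = 3.6 × 1.6 × 9 = 51.84.
Odds after that evidence = (13/487) × 51.84 = 16848/12175.
Target odds = 0.995/0.005 = 199.
Need 1.7ⁿ ≥ 199 ÷ (16848/12175) = 2422825/16848.
1.7⁹ ≈118.588 falls short of 2422825/16848 but 1.7¹⁰ ≈201.599 reaches it, so n = 10.

10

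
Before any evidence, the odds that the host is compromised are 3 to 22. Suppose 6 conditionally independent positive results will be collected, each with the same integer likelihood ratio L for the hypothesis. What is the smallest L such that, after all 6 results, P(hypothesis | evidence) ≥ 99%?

Prior odds = 3/22.
Target odds = 0.99/0.01 = 99.
Need L⁶ ≥ 99 ÷ (3/22) = 726.
2⁶ = 64 < 726 ≤ 729 = 3⁶, so L = 3.

3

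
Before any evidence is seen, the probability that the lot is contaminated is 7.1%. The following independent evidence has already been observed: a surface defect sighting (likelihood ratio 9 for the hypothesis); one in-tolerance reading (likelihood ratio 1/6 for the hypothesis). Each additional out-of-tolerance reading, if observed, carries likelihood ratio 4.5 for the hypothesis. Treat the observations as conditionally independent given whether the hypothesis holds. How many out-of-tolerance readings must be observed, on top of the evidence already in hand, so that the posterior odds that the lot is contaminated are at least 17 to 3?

Prior odds = 0.071/0.929 = 71/929.
Combined Bayes factor of the evidence already in hand = 9 × (1/6) = 1.5.
Odds after that evidence = (71/929) × 1.5 = 213/1858.
Target odds = 17/3.
Need 4.5ⁿ ≥ 17/3 ÷ (213/1858) = 31586/639.
4.5² = 20.25 falls short of 31586/639 but 4.5³ = 91.125 reaches it, so n = 3.

3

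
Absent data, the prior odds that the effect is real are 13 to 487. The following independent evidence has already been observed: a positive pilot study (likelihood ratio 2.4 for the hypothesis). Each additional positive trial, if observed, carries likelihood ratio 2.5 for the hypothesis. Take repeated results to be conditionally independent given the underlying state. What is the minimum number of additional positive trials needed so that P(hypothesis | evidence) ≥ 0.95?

Prior odds = 13/487.
Bayes factor of the evidence already in hand = 2.4.
Odds after that evidence = (13/487) × 2.4 = 156/2435.
Target odds = 0.95/0.05 = 19.
Need 2.5ⁿ ≥ 19 ÷ (156/2435) = 46265/156.
2.5⁶ = 244.140625 falls short of 46265/156 but 2.5⁷ = 610.3515625 reaches it, so n = 7.

7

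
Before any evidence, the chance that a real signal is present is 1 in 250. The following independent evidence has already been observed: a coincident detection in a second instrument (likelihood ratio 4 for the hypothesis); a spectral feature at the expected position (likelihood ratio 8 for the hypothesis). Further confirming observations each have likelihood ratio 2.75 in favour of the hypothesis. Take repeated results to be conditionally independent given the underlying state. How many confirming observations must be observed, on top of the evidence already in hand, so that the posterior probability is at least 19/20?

5

Prior odds = 0.004/0.996 = 1/249.
Combined Bayes factor of the evidence already in hand = 4 × 8 = 32.
Odds after that evidence = (1/249) × 32 = 32/249.
Target odds = 0.95/0.05 = 19.
Need 2.75ⁿ ≥ 19 ÷ (32/249) = 147.84375.
2.75⁴ = 57.19140625 falls short of 147.84375 but 2.75⁵ = 161051/1024 reaches it, so n = 5.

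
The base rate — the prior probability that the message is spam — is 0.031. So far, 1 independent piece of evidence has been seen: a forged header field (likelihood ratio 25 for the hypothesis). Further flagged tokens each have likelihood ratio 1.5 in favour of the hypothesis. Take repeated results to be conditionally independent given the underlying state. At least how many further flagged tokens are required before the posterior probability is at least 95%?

8

Prior odds = 0.031/0.969 = 31/969.
Bayes factor of the evidence already in hand = 25.
Odds after that evidence = (31/969) × 25 = 775/969.
Target odds = 0.95/0.05 = 19.
Need 1.5ⁿ ≥ 19 ÷ (775/969) = 18411/775.
1.5⁷ = 17.0859375 falls short of 18411/775 but 1.5⁸ = 25.62890625 reaches it, so n = 8.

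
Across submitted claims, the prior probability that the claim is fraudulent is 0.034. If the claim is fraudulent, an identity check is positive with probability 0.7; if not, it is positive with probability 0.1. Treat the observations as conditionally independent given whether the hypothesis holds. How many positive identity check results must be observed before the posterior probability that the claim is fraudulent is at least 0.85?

3

Prior odds: 0.034 ÷ 0.966 = 17/483.
Likelihood ratio of a positive = 0.7/0.1 = 7.
Target odds: 0.85 ÷ 0.15 = 17/3.
Require 7ⁿ ≥ 17/3 ÷ (17/483) = 161.
7² = 49 falls short of 161 but 7³ = 343 reaches it, so n = 3.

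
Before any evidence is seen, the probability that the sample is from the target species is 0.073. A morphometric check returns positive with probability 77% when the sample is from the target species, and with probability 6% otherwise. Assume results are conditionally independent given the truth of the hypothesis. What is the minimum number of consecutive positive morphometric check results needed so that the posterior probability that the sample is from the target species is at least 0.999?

Prior odds: 0.073 ÷ 0.927 = 73/927.
Likelihood ratio of a positive result = 0.77/0.06 = 77/6.
Target odds: 0.999 ÷ 0.001 = 999.
Require (77/6)ⁿ ≥ 999 ÷ (73/927) = 926073/73.
(77/6)³ = 456533/216 falls short of 926073/73 but (77/6)⁴ = 35153041/1296 reaches it, so n = 4.

4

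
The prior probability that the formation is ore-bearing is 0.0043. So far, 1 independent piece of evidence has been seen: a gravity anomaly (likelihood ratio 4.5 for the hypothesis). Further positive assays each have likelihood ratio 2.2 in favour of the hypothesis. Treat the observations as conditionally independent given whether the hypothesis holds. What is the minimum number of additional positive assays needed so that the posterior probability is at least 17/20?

8

Prior odds = 0.0043/0.9957 = 43/9957.
Bayes factor of the evidence already in hand = 4.5.
Odds after that evidence = (43/9957) × 4.5 = 129/6638.
Target odds = 0.85/0.15 = 17/3.
Need 2.2ⁿ ≥ 17/3 ÷ (129/6638) = 112846/387.
2.2⁷ = 19487171/78125 falls short of 112846/387 but 2.2⁸ = 214358881/390625 reaches it, so n = 8.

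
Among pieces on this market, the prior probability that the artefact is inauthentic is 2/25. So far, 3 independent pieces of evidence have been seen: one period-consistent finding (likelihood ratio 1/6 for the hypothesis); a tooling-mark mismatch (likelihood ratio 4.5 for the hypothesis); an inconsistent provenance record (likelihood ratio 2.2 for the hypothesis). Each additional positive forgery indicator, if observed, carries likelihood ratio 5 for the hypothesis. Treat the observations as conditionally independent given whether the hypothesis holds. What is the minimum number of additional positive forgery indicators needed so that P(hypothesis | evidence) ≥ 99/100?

Prior odds = 0.08/0.92 = 2/23.
Combined Bayes factor of the evidence already in hand = (1/6) × 4.5 × 2.2 = 1.65.
Odds after that evidence = (2/23) × 1.65 = 33/230.
Target odds = 0.99/0.01 = 99.
Need 5ⁿ ≥ 99 ÷ (33/230) = 690.
5⁴ = 625 falls short of 690 but 5⁵ = 3125 reaches it, so n = 5.

5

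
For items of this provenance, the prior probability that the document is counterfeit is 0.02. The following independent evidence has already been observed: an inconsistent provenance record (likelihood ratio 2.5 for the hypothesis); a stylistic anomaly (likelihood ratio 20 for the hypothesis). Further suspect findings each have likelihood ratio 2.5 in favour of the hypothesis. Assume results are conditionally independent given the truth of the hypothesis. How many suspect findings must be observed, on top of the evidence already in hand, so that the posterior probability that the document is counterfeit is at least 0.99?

5

Prior odds = 0.02/0.98 = 1/49.
Combined Bayes factor of the evidence already in hand = 2.5 × 20 = 50.
Odds after that evidence = (1/49) × 50 = 50/49.
Target odds = 0.99/0.01 = 99.
Need 2.5ⁿ ≥ 99 ÷ (50/49) = 97.02.
2.5⁴ = 39.0625 falls short of 97.02 but 2.5⁵ = 97.65625 reaches it, so n = 5.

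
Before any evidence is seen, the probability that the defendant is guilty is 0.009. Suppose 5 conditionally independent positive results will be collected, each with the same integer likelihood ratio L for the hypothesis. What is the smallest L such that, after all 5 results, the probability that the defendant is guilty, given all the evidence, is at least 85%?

Prior odds = 0.009/0.991 = 9/991.
Target odds = 0.85/0.15 = 17/3.
Need L⁵ ≥ 17/3 ÷ (9/991) = 16847/27.
3⁵ = 243 < 16847/27 ≤ 1024 = 4⁵, so L = 4.

4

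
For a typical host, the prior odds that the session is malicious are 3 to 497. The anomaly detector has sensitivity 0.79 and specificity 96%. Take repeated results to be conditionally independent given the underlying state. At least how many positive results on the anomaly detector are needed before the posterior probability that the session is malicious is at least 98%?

Prior odds = 3/497.
False-positive rate = 1 − 0.96 = 0.04; likelihood ratio of a positive = 0.79/0.04 = 19.75.
Target odds: 0.98 ÷ 0.02 = 49.
Need (3/497) × 19.75ⁿ ≥ 49, i.e. 19.75ⁿ ≥ 24353/3.
19.75³ = 7703.734375 falls short of 24353/3 but 19.75⁴ = 38950081/256 reaches it, so n = 4.

4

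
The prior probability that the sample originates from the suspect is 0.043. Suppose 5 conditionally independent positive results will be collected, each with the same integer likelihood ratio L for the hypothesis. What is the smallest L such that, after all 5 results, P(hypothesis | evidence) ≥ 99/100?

Prior odds = 0.043/0.957 = 43/957.
Target odds = 0.99/0.01 = 99.
Need L⁵ ≥ 99 ÷ (43/957) = 94743/43.
4⁵ = 1024 < 94743/43 ≤ 3125 = 5⁵, so L = 5.

5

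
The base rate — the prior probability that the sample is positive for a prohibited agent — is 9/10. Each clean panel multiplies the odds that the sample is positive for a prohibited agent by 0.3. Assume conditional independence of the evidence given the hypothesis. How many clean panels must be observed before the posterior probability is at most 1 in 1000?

Prior odds = 0.9/0.1 = 9.
Likelihood ratio per clean panel = 0.3.
Target odds: 0.001 ÷ 0.999 = 1/999.
Need 9 × 0.3ⁿ ≤ 1/999, i.e. 0.3ⁿ ≤ 1/8991.
0.3⁷ = 2187/10000000 is still above 1/8991 but 0.3⁸ = 6561/100000000 is at or below it, so n = 8.

8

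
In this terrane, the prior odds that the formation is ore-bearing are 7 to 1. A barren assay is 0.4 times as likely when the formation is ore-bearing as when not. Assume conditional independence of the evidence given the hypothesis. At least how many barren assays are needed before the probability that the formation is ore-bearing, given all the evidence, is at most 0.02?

Prior odds = 7.
Likelihood ratio per barren assay = 0.4.
Target posterior odds = 0.02/0.98 = 1/49.
Need 7 × 0.4ⁿ ≤ 1/49, i.e. 0.4ⁿ ≤ 1/343.
0.4⁶ = 64/15625 is still above 1/343 but 0.4⁷ = 128/78125 is at or below it, so n = 7.

7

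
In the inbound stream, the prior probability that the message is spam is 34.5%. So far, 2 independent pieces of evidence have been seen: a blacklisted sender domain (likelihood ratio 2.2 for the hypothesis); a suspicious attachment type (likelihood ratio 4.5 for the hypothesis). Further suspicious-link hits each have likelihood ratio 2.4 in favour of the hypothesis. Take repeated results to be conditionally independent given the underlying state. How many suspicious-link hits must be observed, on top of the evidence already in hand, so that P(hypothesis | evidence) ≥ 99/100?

Prior odds = 0.345/0.655 = 69/131.
Combined Bayes factor of the evidence already in hand = 2.2 × 4.5 = 9.9.
Odds after that evidence = (69/131) × 9.9 = 6831/1310.
Target odds = 0.99/0.01 = 99.
Need 2.4ⁿ ≥ 99 ÷ (6831/1310) = 1310/69.
2.4³ = 13.824 falls short of 1310/69 but 2.4⁴ = 33.1776 reaches it, so n = 4.

4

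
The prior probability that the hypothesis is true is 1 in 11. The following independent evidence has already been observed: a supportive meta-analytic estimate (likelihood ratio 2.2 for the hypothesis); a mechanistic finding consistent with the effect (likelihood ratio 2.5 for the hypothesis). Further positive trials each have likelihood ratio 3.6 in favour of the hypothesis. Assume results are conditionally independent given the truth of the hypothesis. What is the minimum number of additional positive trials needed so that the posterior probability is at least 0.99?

Prior odds = (1/11)/(10/11) = 0.1.
Combined Bayes factor of the evidence already in hand = 2.2 × 2.5 = 5.5.
Odds after that evidence = 0.1 × 5.5 = 0.55.
Target odds = 0.99/0.01 = 99.
Need 3.6ⁿ ≥ 99 ÷ 0.55 = 180.
3.6⁴ = 167.9616 falls short of 180 but 3.6⁵ = 604.66176 reaches it, so n = 5.

5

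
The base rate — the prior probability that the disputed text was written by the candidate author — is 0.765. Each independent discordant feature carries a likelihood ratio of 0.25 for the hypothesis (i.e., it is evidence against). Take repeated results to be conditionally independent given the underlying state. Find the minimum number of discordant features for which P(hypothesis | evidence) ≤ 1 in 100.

Prior odds = 0.765/0.235 = 153/47.
Likelihood ratio per discordant feature = 0.25.
Target odds: 0.01 ÷ 0.99 = 1/99.
Require 0.25ⁿ ≤ 1/99 ÷ (153/47) = 47/15147.
0.25⁴ = 0.00390625 is still above 47/15147 but 0.25⁵ = 1/1024 is at or below it, so n = 5.

5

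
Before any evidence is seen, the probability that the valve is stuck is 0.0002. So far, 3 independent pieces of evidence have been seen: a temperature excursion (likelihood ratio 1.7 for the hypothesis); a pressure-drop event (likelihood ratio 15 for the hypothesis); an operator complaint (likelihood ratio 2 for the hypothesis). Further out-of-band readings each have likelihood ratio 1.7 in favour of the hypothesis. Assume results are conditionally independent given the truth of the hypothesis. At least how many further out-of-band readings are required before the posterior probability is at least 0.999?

Prior odds = 0.0002/0.9998 = 1/4999.
Combined Bayes factor of the evidence already in hand = 1.7 × 15 × 2 = 51.
Odds after that evidence = (1/4999) × 51 = 51/4999.
Target odds = 0.999/0.001 = 999.
Need 1.7ⁿ ≥ 999 ÷ (51/4999) = 1664667/17.
1.7²¹ ≈69091.9 falls short of 1664667/17 but 1.7²² ≈117456 reaches it, so n = 22.

22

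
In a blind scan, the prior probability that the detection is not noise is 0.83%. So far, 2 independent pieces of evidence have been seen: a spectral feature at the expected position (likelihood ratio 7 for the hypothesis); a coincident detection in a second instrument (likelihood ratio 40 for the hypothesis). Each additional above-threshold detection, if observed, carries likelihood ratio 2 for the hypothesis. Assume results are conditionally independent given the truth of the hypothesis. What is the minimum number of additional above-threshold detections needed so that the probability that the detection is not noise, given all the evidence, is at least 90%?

2

Prior odds = 0.0083/0.9917 = 83/9917.
Combined Bayes factor of the evidence already in hand = 7 × 40 = 280.
Odds after that evidence = (83/9917) × 280 = 23240/9917.
Target odds = 0.9/0.1 = 9.
Need 2ⁿ ≥ 9 ÷ (23240/9917) = 89253/23240.
2¹ = 2 falls short of 89253/23240 but 2² = 4 reaches it, so n = 2.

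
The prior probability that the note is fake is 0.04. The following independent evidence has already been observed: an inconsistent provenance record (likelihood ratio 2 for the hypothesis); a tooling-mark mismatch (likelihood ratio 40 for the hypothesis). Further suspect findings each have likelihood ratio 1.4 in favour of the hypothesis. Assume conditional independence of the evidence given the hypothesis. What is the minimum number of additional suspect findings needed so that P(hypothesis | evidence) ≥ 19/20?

6

Prior odds = 0.04/0.96 = 1/24.
Combined Bayes factor of the evidence already in hand = 2 × 40 = 80.
Odds after that evidence = (1/24) × 80 = 10/3.
Target odds = 0.95/0.05 = 19.
Need 1.4ⁿ ≥ 19 ÷ (10/3) = 5.7.
1.4⁵ = 5.37824 falls short of 5.7 but 1.4⁶ = 117649/15625 reaches it, so n = 6.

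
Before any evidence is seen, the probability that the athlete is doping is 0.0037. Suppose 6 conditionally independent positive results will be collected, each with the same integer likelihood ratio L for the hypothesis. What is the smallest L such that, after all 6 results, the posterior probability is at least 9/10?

Prior odds = 0.0037/0.9963 = 37/9963.
Target odds = 0.9/0.1 = 9.
Need L⁶ ≥ 9 ÷ (37/9963) = 89667/37.
3⁶ = 729 < 89667/37 ≤ 4096 = 4⁶, so L = 4.

4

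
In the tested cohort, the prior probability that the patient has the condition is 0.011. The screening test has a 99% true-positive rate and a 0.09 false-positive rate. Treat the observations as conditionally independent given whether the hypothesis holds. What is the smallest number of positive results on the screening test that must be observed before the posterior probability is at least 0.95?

4

Prior odds: 0.011 ÷ 0.989 = 11/989.
Likelihood ratio of a positive result = 0.99/0.09 = 11.
Target posterior odds = 0.95/0.05 = 19.
Require 11ⁿ ≥ 19 ÷ (11/989) = 18791/11.
11³ = 1331 falls short of 18791/11 but 11⁴ = 14641 reaches it, so n = 4.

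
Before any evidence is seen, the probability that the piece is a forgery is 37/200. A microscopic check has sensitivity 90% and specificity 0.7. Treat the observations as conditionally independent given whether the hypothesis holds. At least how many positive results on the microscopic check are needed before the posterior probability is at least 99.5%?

Prior odds = 0.185/0.815 = 37/163.
False-positive rate = 1 − 0.7 = 0.3; likelihood ratio of a positive = 0.9/0.3 = 3.
Target posterior odds = 0.995/0.005 = 199.
Need (37/163) × 3ⁿ ≥ 199, i.e. 3ⁿ ≥ 32437/37.
3⁶ = 729 falls short of 32437/37 but 3⁷ = 2187 reaches it, so n = 7.

7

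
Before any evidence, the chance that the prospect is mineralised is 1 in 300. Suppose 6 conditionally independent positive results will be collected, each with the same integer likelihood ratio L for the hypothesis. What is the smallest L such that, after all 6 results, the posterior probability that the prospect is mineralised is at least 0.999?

9

Prior odds = (1/300)/(299/300) = 1/299.
Target odds = 0.999/0.001 = 999.
Need L⁶ ≥ 999 ÷ (1/299) = 298701.
8⁶ = 262144 < 298701 ≤ 531441 = 9⁶, so L = 9.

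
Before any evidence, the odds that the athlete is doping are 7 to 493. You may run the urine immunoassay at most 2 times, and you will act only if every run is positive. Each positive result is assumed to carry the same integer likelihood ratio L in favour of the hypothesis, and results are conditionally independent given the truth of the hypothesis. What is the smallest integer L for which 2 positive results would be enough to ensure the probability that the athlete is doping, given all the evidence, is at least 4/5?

Prior odds = 7/493.
Target odds = 0.8/0.2 = 4.
Need L² ≥ 4 ÷ (7/493) = 1972/7.
16² = 256 < 1972/7 ≤ 289 = 17², so L = 17.

17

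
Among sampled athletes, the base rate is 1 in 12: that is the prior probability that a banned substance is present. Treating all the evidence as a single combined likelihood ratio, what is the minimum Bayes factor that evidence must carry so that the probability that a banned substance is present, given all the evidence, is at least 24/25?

Prior odds = (1/12)/(11/12) = 1/11.
Target odds = 0.96/0.04 = 24.
Required Bayes factor = 24 ÷ (1/11) = 264.

264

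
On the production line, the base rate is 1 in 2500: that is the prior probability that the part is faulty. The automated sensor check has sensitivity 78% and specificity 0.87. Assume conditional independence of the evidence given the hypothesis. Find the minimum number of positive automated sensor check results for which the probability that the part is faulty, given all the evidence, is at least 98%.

7

Prior odds: 0.0004 ÷ 0.9996 = 1/2499.
False-positive rate = 1 − 0.87 = 0.13; likelihood ratio of a positive = 0.78/0.13 = 6.
Target posterior odds = 0.98/0.02 = 49.
Need (1/2499) × 6ⁿ ≥ 49, i.e. 6ⁿ ≥ 122451.
6⁶ = 46656 falls short of 122451 but 6⁷ = 279936 reaches it, so n = 7.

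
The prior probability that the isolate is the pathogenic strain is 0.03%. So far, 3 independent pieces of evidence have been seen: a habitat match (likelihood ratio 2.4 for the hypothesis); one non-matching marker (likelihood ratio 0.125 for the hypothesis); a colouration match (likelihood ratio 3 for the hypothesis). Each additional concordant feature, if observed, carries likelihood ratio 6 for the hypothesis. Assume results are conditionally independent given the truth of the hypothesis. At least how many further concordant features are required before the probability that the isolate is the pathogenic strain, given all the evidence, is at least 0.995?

8

Prior odds = 0.0003/0.9997 = 3/9997.
Combined Bayes factor of the evidence already in hand = 2.4 × 0.125 × 3 = 0.9.
Odds after that evidence = (3/9997) × 0.9 = 27/99970.
Target odds = 0.995/0.005 = 199.
Need 6ⁿ ≥ 199 ÷ (27/99970) = 19894030/27.
6⁷ = 279936 falls short of 19894030/27 but 6⁸ = 1679616 reaches it, so n = 8.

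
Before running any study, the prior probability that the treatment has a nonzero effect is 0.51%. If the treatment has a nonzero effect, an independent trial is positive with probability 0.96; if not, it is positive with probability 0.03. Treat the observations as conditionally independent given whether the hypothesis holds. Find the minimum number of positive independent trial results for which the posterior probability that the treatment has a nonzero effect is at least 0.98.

Prior odds: 0.0051 ÷ 0.9949 = 51/9949.
Likelihood ratio of a positive = 0.96/0.03 = 32.
Target posterior odds = 0.98/0.02 = 49.
Require 32ⁿ ≥ 49 ÷ (51/9949) = 487501/51.
32² = 1024 falls short of 487501/51 but 32³ = 32768 reaches it, so n = 3.

3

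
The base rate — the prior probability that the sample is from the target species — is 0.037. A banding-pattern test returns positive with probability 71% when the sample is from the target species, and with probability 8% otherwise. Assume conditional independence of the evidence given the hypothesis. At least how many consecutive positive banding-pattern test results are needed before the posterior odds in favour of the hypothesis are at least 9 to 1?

Prior odds = 0.037/0.963 = 37/963.
Likelihood ratio of a positive result = 0.71/0.08 = 8.875.
Target odds = 9.
Require 8.875ⁿ ≥ 9 ÷ (37/963) = 8667/37.
8.875² = 78.765625 falls short of 8667/37 but 8.875³ = 357911/512 reaches it, so n = 3.

3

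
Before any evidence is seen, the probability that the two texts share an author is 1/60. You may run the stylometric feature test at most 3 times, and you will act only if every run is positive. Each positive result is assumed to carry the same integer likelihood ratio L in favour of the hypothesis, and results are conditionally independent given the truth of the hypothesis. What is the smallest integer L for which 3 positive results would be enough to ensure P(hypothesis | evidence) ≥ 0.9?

9

Prior odds = (1/60)/(59/60) = 1/59.
Target odds = 0.9/0.1 = 9.
Need L³ ≥ 9 ÷ (1/59) = 531.
8³ = 512 < 531 ≤ 729 = 9³, so L = 9.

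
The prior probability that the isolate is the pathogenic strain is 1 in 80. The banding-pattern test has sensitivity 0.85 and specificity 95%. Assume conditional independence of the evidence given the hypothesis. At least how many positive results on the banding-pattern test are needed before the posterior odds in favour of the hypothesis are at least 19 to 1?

3

Prior odds = 0.0125/0.9875 = 1/79.
False-positive rate = 1 − 0.95 = 0.05; likelihood ratio of a positive = 0.85/0.05 = 17.
Target odds = 19.
Need (1/79) × 17ⁿ ≥ 19, i.e. 17ⁿ ≥ 1501.
17² = 289 falls short of 1501 but 17³ = 4913 reaches it, so n = 3.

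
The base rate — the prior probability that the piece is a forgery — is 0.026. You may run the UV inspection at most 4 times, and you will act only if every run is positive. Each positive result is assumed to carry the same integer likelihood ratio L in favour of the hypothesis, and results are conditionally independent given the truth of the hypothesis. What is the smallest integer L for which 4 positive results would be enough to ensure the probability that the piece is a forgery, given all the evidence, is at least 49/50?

Prior odds = 0.026/0.974 = 13/487.
Target odds = 0.98/0.02 = 49.
Need L⁴ ≥ 49 ÷ (13/487) = 23863/13.
6⁴ = 1296 < 23863/13 ≤ 2401 = 7⁴, so L = 7.

7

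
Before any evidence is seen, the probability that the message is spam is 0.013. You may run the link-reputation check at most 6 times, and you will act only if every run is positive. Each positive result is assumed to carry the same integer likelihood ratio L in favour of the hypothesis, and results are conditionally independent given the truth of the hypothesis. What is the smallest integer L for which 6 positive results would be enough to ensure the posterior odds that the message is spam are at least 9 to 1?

Prior odds = 0.013/0.987 = 13/987.
Target odds = 9.
Need L⁶ ≥ 9 ÷ (13/987) = 8883/13.
2⁶ = 64 < 8883/13 ≤ 729 = 3⁶, so L = 3.

3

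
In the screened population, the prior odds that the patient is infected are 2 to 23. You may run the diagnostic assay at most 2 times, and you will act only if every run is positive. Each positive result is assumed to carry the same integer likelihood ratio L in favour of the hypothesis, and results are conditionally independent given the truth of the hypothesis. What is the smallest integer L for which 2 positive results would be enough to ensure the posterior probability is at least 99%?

Prior odds = 2/23.
Target odds = 0.99/0.01 = 99.
Need L² ≥ 99 ÷ (2/23) = 1138.5.
33² = 1089 < 1138.5 ≤ 1156 = 34², so L = 34.

34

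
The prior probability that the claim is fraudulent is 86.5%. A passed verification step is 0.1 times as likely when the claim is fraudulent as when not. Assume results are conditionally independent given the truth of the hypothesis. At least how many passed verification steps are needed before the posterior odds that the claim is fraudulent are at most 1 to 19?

Prior odds = 0.865/0.135 = 173/27.
Likelihood ratio per passed verification step = 0.1.
Target odds = 1/19.
Need (173/27) × 0.1ⁿ ≤ 1/19, i.e. 0.1ⁿ ≤ 27/3287.
0.1² = 0.01 is still above 27/3287 but 0.1³ = 0.001 is at or below it, so n = 3.

3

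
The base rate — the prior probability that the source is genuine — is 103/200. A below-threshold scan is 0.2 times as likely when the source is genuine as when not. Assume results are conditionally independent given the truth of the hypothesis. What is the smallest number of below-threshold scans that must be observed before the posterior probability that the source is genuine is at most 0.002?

Prior odds: 0.515 ÷ 0.485 = 103/97.
Likelihood ratio per below-threshold scan = 0.2.
Target odds: 0.002 ÷ 0.998 = 1/499.
Need (103/97) × 0.2ⁿ ≤ 1/499, i.e. 0.2ⁿ ≤ 97/51397.
0.2³ = 0.008 is still above 97/51397 but 0.2⁴ = 0.0016 is at or below it, so n = 4.

4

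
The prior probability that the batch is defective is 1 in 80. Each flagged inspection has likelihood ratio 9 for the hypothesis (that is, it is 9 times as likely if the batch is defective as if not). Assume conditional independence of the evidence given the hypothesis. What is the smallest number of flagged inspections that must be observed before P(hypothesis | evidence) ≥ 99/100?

Prior odds: 0.0125 ÷ 0.9875 = 1/79.
Likelihood ratio per flagged inspection = 9.
Target odds: 0.99 ÷ 0.01 = 99.
Need (1/79) × 9ⁿ ≥ 99, i.e. 9ⁿ ≥ 7821.
9⁴ = 6561 falls short of 7821 but 9⁵ = 59049 reaches it, so n = 5.

5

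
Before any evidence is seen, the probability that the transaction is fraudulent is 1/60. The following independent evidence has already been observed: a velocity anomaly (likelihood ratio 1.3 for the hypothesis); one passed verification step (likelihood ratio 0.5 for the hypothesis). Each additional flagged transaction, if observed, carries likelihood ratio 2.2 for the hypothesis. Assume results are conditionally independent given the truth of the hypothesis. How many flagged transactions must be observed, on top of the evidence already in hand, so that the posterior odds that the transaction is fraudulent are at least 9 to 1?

9

Prior odds = (1/60)/(59/60) = 1/59.
Combined Bayes factor of the evidence already in hand = 1.3 × 0.5 = 0.65.
Odds after that evidence = (1/59) × 0.65 = 13/1180.
Target odds = 9.
Need 2.2ⁿ ≥ 9 ÷ (13/1180) = 10620/13.
2.2⁸ = 214358881/390625 falls short of 10620/13 but 2.2⁹ ≈1207.27 reaches it, so n = 9.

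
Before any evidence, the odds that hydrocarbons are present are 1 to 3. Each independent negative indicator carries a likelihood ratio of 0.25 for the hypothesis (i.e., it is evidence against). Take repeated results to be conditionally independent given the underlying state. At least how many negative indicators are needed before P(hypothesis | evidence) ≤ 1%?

Prior odds = 1/3.
Likelihood ratio per negative indicator = 0.25.
Target posterior odds = 0.01/0.99 = 1/99.
Require 0.25ⁿ ≤ 1/99 ÷ (1/3) = 1/33.
0.25² = 0.0625 is still above 1/33 but 0.25³ = 0.015625 is at or below it, so n = 3.

3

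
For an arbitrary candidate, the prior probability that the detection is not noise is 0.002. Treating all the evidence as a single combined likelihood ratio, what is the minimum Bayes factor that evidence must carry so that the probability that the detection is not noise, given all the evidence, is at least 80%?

1996

Prior odds = 0.002/0.998 = 1/499.
Target odds = 0.8/0.2 = 4.
Required Bayes factor = 4 ÷ (1/499) = 1996.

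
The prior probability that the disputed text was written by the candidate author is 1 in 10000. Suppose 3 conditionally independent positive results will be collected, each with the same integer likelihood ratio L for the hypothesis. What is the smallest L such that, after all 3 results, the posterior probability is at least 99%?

100

Prior odds = 0.0001/0.9999 = 1/9999.
Target odds = 0.99/0.01 = 99.
Need L³ ≥ 99 ÷ (1/9999) = 989901.
99³ = 970299 < 989901 ≤ 1000000 = 100³, so L = 100.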